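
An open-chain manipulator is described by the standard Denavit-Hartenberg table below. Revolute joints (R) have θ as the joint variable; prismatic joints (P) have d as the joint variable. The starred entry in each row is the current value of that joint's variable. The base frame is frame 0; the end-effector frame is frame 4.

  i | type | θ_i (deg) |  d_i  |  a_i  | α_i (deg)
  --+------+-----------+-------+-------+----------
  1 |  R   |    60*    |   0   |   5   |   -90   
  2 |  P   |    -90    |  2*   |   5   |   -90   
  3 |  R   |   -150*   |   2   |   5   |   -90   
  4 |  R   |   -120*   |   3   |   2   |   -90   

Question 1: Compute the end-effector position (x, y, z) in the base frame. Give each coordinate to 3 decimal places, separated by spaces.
after link 1: o_1 = (2.5000, 4.3301, 0.0000)
after link 2: o_2 = (0.7679, 5.3301, 5.0000)
after link 3: o_3 = (-0.3971, 8.3122, 0.6699)
after link 4: o_4 = (-1.3481, 10.8612, 3.0359)

-1.348 10.861 3.036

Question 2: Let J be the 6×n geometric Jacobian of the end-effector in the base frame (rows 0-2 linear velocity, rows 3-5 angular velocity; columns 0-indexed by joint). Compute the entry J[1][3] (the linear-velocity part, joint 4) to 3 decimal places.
1.299

axis z_3 = (-0.7500,0.4330,0.5000); lever o_n−o_3 = (-0.9510,2.5490,2.3660)
cross product → J_v[:, 3] = (-0.2500,1.2990,-1.5000)
J_ω[:, 3] = z_3
entry J[1][3] = 1.2990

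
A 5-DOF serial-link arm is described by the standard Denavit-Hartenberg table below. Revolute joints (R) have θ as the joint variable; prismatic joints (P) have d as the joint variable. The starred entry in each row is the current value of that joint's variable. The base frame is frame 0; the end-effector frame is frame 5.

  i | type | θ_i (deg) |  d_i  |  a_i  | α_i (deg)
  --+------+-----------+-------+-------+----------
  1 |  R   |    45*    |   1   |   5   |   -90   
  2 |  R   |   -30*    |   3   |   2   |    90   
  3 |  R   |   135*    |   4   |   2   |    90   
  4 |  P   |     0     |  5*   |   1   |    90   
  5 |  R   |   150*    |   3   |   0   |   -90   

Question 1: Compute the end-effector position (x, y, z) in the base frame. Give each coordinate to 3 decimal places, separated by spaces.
after link 1: o_1 = (3.5355, 3.5355, 1.0000)
after link 2: o_2 = (2.6390, 6.8816, 2.0000)
after link 3: o_3 = (-0.6413, 5.6014, 4.7570)
after link 4: o_4 = (-1.9092, 10.3334, 6.1712)
after link 5: o_5 = (-0.8486, 11.3941, 3.5731)

-0.849 11.394 3.573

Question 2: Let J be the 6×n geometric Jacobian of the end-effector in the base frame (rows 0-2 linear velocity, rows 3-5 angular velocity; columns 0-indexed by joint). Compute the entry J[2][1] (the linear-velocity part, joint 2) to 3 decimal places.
-2.457

axis z_1 = (-0.7071,0.7071,0.0000); lever o_n−o_1 = (-4.3841,7.8585,2.5731)
cross product → J_v[:, 1] = (1.8195,1.8195,-2.4568)
J_ω[:, 1] = z_1
entry J[2][1] = -2.4568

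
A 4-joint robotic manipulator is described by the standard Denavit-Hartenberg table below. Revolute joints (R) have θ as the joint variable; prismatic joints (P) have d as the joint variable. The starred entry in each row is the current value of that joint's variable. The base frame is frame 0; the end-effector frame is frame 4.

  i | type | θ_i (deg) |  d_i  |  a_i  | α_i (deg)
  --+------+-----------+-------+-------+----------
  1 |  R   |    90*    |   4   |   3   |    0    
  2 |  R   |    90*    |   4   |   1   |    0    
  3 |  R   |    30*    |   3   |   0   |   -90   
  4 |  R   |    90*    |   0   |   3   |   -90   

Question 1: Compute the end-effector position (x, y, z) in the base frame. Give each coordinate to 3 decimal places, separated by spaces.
after link 1: o_1 = (0.0000, 3.0000, 4.0000)
after link 2: o_2 = (-1.0000, 3.0000, 8.0000)
after link 3: o_3 = (-1.0000, 3.0000, 11.0000)
after link 4: o_4 = (-1.0000, 3.0000, 8.0000)

-1.000 3.000 8.000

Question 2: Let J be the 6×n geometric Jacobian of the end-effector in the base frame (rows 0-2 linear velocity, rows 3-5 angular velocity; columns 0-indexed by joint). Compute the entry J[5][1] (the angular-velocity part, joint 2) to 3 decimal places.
axis z_1 = (0.0000,0.0000,1.0000); lever o_n−o_1 = (-1.0000,-0.0000,4.0000)
cross product → J_v[:, 1] = (0.0000,-1.0000,0.0000)
J_ω[:, 1] = z_1
entry J[5][1] = 1.0000

1.000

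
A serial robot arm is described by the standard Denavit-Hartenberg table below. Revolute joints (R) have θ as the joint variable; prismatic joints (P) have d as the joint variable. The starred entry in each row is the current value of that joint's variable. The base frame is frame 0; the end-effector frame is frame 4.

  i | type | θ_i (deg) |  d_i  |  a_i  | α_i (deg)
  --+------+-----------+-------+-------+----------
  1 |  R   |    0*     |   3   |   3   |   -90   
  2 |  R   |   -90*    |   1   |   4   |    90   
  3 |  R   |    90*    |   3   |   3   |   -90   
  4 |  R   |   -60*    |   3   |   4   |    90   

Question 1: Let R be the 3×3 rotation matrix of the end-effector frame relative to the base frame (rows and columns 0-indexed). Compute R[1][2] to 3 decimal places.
End-effector z-axis (col 2 of R) = (-0.5000,-0.8660,-0.0000)
R[1][2] = -0.8660

-0.866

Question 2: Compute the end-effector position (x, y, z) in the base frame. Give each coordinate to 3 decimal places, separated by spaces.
after link 1: o_1 = (3.0000, 0.0000, 3.0000)
after link 2: o_2 = (3.0000, 1.0000, 7.0000)
after link 3: o_3 = (0.0000, 4.0000, 7.0000)
after link 4: o_4 = (-3.4641, 6.0000, 4.0000)

-3.464 6.000 4.000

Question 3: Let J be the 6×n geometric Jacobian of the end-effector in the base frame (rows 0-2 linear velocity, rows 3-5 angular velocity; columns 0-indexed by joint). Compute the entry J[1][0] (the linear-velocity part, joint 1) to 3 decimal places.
axis z_0 = ẑ; lever o_n−o_0 = (-3.4641,6.0000,4.0000)
cross product → J_v[:, 0] = (-6.0000,-3.4641,0.0000)
J_ω[:, 0] = z_0
entry J[1][0] = -3.4641

-3.464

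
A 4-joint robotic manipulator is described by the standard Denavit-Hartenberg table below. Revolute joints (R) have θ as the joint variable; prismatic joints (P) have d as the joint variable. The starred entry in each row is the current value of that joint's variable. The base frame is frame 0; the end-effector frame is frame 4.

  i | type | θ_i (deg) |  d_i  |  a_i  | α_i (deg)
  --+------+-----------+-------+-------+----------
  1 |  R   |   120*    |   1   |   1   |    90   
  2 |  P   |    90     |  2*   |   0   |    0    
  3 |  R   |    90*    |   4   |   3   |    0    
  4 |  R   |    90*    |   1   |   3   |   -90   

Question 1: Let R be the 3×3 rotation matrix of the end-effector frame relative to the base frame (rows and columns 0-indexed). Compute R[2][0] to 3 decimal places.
-1.000

End-effector x-axis (col 0 of R) = (0.0000,-0.0000,-1.0000)
R[2][0] = -1.0000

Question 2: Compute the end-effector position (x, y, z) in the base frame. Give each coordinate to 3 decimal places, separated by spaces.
7.062 1.768 -2.000

after link 1: o_1 = (-0.5000, 0.8660, 1.0000)
after link 2: o_2 = (1.2321, 1.8660, 1.0000)
after link 3: o_3 = (6.1962, 1.2679, 1.0000)
after link 4: o_4 = (7.0622, 1.7679, -2.0000)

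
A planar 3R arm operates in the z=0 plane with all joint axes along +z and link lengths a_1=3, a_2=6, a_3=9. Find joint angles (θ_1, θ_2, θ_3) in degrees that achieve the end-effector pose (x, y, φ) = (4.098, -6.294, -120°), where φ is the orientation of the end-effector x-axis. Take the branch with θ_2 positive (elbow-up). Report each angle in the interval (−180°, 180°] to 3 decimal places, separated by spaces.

wrist centre = target − a_3·(cos φ, sin φ) = (8.5980, 1.5002)
cos θ_2 = (76.1763−3²−6²)/(2·3·6) = 0.8660; θ_2 = 30.0020° (elbow-up)
β = atan2(1.5002,8.5980) = 9.8977°; ψ = atan2(3.0002,8.1960) = 20.1053°
θ_1 = β − ψ = -10.2076°
θ_3 = φ − θ_1 − θ_2 = -139.7944° (wrapped to (-180°,180°])

-10.208 30.002 -139.794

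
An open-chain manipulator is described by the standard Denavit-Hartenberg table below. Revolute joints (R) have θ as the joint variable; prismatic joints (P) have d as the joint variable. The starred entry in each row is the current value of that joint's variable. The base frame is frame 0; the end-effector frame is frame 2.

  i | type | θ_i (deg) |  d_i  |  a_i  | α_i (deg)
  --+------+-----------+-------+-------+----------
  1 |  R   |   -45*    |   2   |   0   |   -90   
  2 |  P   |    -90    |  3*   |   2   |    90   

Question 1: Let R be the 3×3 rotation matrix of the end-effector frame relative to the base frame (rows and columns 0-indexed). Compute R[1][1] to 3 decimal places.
0.707

End-effector y-axis (col 1 of R) = (0.7071,0.7071,0.0000)
R[1][1] = 0.7071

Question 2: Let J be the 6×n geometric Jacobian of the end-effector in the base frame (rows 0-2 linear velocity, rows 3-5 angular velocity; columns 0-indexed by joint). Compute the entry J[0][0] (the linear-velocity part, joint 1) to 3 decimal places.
axis z_0 = ẑ; lever o_n−o_0 = (2.1213,2.1213,4.0000)
cross product → J_v[:, 0] = (-2.1213,2.1213,0.0000)
J_ω[:, 0] = z_0
entry J[0][0] = -2.1213

-2.121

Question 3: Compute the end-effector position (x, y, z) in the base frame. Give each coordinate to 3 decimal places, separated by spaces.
2.121 2.121 4.000

after link 1: o_1 = (0.0000, 0.0000, 2.0000)
after link 2: o_2 = (2.1213, 2.1213, 4.0000)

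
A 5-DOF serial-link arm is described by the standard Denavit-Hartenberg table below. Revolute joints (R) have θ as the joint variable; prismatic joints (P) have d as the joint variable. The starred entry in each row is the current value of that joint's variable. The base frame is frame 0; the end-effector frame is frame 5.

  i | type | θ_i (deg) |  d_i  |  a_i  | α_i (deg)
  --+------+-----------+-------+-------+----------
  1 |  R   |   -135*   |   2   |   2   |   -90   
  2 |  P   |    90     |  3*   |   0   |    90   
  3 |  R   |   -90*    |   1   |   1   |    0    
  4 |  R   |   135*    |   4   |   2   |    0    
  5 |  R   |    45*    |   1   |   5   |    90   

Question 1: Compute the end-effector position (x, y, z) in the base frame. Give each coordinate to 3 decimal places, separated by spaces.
after link 1: o_1 = (-1.4142, -1.4142, 2.0000)
after link 2: o_2 = (0.7071, -3.5355, 2.0000)
after link 3: o_3 = (-0.7071, -3.5355, 2.0000)
after link 4: o_4 = (-2.5355, -7.3640, 0.5858)
after link 5: o_5 = (0.2929, -11.6066, 0.5858)

0.293 -11.607 0.586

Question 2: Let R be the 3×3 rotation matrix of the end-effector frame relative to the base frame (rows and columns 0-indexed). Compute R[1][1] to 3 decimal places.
End-effector y-axis (col 1 of R) = (-0.7071,-0.7071,0.0000)
R[1][1] = -0.7071

-0.707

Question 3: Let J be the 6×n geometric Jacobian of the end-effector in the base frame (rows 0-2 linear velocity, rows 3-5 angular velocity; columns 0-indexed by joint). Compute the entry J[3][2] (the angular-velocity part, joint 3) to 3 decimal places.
-0.707

axis z_2 = (-0.7071,-0.7071,0.0000); lever o_n−o_2 = (-0.4142,-8.0711,-1.4142)
cross product → J_v[:, 2] = (1.0000,-1.0000,5.4142)
J_ω[:, 2] = z_2
entry J[3][2] = -0.7071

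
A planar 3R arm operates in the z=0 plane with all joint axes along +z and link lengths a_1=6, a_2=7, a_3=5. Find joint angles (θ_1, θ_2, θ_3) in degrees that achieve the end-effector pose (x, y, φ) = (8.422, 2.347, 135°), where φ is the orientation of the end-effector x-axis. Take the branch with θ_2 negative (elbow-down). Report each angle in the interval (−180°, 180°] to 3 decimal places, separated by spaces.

18.650 -45.002 161.352

wrist centre = target − a_3·(cos φ, sin φ) = (11.9575, -1.1885)
cos θ_2 = (144.3952−6²−7²)/(2·6·7) = 0.7071; θ_2 = -45.0017° (elbow-down)
β = atan2(-1.1885,11.9575) = -5.6763°; ψ = atan2(-4.9499,10.9496) = -24.3259°
θ_1 = β − ψ = 18.6495°
θ_3 = φ − θ_1 − θ_2 = 161.3521° (wrapped to (-180°,180°])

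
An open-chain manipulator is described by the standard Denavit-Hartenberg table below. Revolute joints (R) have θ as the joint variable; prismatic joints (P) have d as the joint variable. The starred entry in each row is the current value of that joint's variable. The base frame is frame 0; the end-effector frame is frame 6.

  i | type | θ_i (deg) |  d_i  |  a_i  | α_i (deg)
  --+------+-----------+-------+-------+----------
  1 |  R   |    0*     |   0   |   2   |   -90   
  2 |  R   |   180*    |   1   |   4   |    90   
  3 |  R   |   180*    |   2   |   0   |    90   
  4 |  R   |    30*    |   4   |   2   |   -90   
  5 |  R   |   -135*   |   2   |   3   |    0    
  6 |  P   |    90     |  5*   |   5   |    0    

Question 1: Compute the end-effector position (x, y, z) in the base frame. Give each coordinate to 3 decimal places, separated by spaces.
-2.543 10.657 -9.769

after link 1: o_1 = (2.0000, 0.0000, 0.0000)
after link 2: o_2 = (-2.0000, 1.0000, -0.0000)
after link 3: o_3 = (-2.0000, 1.0000, -2.0000)
after link 4: o_4 = (-0.2679, 5.0000, -3.0000)
after link 5: o_5 = (-3.1051, 7.1213, -3.6714)
after link 6: o_6 = (-2.5432, 10.6569, -9.7693)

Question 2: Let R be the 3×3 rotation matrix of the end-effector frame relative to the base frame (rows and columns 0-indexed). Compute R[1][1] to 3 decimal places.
-0.707

End-effector y-axis (col 1 of R) = (0.6124,-0.7071,-0.3536)
R[1][1] = -0.7071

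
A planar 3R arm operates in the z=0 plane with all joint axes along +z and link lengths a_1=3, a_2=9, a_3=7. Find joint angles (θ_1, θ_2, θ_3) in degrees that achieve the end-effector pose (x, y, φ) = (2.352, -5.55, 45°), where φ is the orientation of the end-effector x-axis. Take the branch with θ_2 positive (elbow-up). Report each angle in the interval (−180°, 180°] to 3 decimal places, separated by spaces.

wrist centre = target − a_3·(cos φ, sin φ) = (-2.5977, -10.4997)
cos θ_2 = (116.9930−3²−9²)/(2·3·9) = 0.4999; θ_2 = 60.0086° (elbow-up)
β = atan2(-10.4997,-2.5977) = -103.8965°; ψ = atan2(7.7949,7.4988) = 46.1091°
θ_1 = β − ψ = -150.0056°
θ_3 = φ − θ_1 − θ_2 = 134.9970° (wrapped to (-180°,180°])

-150.006 60.009 134.997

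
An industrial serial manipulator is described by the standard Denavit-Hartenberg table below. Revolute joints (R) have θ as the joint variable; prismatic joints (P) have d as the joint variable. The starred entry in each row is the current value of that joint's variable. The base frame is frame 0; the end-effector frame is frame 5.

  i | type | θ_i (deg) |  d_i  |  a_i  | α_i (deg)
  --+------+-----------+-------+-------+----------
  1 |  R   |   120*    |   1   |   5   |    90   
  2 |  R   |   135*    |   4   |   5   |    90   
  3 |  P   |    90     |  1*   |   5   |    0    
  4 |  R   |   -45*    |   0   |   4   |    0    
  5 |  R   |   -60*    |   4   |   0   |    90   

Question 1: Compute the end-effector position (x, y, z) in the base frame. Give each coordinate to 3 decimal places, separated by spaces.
8.744 8.512 10.071

after link 1: o_1 = (-2.5000, 4.3301, 1.0000)
after link 2: o_2 = (2.7319, 3.2683, 4.5355)
after link 3: o_3 = (6.7084, 6.3806, 5.2426)
after link 4: o_4 = (10.1579, 6.0628, 7.2426)
after link 5: o_5 = (8.7437, 8.5123, 10.0711)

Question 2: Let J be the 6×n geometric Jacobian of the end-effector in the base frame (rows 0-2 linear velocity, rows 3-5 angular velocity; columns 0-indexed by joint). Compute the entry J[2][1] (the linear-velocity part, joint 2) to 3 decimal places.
-2.000

axis z_1 = (0.8660,0.5000,0.0000); lever o_n−o_1 = (11.2437,4.1822,9.0711)
cross product → J_v[:, 1] = (4.5355,-7.8558,-2.0000)
J_ω[:, 1] = z_1
entry J[2][1] = -2.0000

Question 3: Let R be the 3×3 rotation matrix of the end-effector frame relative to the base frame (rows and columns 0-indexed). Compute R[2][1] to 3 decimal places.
End-effector y-axis (col 1 of R) = (-0.3536,0.6124,0.7071)
R[2][1] = 0.7071

0.707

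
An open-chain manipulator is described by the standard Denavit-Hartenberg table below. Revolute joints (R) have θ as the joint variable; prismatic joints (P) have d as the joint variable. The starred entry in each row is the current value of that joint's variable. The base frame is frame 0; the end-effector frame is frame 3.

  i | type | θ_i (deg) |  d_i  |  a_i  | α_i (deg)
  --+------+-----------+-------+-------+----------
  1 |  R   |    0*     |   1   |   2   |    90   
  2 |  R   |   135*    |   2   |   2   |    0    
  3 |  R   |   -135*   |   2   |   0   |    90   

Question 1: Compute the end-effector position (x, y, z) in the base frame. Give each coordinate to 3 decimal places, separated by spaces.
after link 1: o_1 = (2.0000, 0.0000, 1.0000)
after link 2: o_2 = (0.5858, -2.0000, 2.4142)
after link 3: o_3 = (0.5858, -4.0000, 2.4142)

0.586 -4.000 2.414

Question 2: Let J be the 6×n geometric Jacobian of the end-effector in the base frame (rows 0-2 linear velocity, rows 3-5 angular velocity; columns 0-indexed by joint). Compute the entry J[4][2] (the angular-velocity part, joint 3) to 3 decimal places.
axis z_2 = (0.0000,-1.0000,0.0000); lever o_n−o_2 = (0.0000,-2.0000,0.0000)
cross product → J_v[:, 2] = (0.0000,0.0000,0.0000)
J_ω[:, 2] = z_2
entry J[4][2] = -1.0000

-1.000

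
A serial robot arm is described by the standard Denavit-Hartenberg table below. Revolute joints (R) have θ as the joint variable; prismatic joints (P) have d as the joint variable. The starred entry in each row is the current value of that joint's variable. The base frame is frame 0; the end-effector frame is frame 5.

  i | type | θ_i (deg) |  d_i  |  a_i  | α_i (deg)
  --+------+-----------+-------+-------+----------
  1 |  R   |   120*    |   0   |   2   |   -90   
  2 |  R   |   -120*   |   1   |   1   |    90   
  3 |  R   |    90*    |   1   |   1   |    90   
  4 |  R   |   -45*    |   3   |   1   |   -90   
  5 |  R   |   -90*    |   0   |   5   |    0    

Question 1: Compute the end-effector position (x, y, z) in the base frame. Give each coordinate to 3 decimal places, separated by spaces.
-0.968 -3.738 7.648

after link 1: o_1 = (-1.0000, 1.7321, 0.0000)
after link 2: o_2 = (-1.6160, 0.7990, 0.8660)
after link 3: o_3 = (-2.0490, -0.4510, 0.3660)
after link 4: o_4 = (-2.2176, -1.5732, 3.3177)
after link 5: o_5 = (-0.9676, -3.7383, 7.6478)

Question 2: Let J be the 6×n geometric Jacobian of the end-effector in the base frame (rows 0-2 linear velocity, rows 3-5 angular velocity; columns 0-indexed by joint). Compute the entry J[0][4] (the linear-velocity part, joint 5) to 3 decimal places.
-4.593

axis z_4 = (-0.3062,-0.8839,-0.3536); lever o_n−o_4 = (1.2500,-2.1651,4.3301)
cross product → J_v[:, 4] = (-4.5928,0.8839,1.7678)
J_ω[:, 4] = z_4
entry J[0][4] = -4.5928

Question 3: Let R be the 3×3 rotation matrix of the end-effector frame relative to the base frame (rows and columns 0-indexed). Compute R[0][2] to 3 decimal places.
End-effector z-axis (col 2 of R) = (-0.3062,-0.8839,-0.3536)
R[0][2] = -0.3062

-0.306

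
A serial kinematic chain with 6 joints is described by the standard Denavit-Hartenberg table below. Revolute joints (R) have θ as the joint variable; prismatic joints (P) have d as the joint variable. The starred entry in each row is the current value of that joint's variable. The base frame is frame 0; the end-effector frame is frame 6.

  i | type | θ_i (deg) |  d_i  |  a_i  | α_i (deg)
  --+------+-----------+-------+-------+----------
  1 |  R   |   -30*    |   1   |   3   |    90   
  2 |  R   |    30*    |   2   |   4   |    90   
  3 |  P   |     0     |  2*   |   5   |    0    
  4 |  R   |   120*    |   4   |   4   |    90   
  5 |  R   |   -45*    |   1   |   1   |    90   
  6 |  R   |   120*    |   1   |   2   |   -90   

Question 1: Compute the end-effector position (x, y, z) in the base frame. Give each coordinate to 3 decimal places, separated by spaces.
9.071 -12.417 1.276

after link 1: o_1 = (2.5981, -1.5000, 1.0000)
after link 2: o_2 = (4.5981, -4.9641, 3.0000)
after link 3: o_3 = (9.2141, -7.6292, 3.7679)
after link 4: o_4 = (7.7141, -10.7631, -0.6962)
after link 5: o_5 = (7.2361, -11.7716, 0.1725)
after link 6: o_6 = (9.0708, -12.4167, 1.2760)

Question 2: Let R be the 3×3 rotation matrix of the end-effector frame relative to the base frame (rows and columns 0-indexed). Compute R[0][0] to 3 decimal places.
End-effector x-axis (col 0 of R) = (0.7848,-0.5995,0.1572)
R[0][0] = 0.7848

0.785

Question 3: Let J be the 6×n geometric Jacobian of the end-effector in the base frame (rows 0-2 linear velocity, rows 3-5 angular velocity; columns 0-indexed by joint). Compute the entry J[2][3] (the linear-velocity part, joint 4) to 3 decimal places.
-2.109

axis z_3 = (0.4330,-0.2500,-0.8660); lever o_n−o_3 = (-0.1433,-4.7875,-2.4919)
cross product → J_v[:, 3] = (-3.5231,1.2032,-2.1089)
J_ω[:, 3] = z_3
entry J[2][3] = -2.1089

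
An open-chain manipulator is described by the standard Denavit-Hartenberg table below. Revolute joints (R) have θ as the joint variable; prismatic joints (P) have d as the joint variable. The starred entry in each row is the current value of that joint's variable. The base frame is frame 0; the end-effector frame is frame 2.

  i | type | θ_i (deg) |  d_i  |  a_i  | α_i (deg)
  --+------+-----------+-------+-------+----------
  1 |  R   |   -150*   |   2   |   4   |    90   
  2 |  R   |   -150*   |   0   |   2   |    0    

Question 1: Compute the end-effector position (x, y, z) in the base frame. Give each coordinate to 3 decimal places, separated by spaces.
-1.964 -1.134 1.000

after link 1: o_1 = (-3.4641, -2.0000, 2.0000)
after link 2: o_2 = (-1.9641, -1.1340, 1.0000)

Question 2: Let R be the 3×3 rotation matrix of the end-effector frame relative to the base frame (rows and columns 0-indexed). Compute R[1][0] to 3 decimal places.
0.433

End-effector x-axis (col 0 of R) = (0.7500,0.4330,-0.5000)
R[1][0] = 0.4330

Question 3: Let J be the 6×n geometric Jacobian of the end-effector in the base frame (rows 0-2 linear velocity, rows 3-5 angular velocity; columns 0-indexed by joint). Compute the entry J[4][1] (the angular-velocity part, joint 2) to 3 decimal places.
0.866

axis z_1 = (-0.5000,0.8660,0.0000); lever o_n−o_1 = (1.5000,0.8660,-1.0000)
cross product → J_v[:, 1] = (-0.8660,-0.5000,-1.7321)
J_ω[:, 1] = z_1
entry J[4][1] = 0.8660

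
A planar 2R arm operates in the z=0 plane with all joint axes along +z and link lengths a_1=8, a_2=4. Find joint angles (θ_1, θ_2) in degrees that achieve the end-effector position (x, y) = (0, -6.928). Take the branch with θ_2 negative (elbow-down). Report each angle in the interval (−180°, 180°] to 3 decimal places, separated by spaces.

cos θ_2 = (47.9972−8²−4²)/(2·8·4) = -0.5000; θ_2 = -120.0029° (elbow-down)
β = atan2(-6.9280,0.0000) = -90.0000°; ψ = atan2(-3.4640,5.9998) = -30.0000°
θ_1 = β − ψ = -60.0000°

-60.000 -120.003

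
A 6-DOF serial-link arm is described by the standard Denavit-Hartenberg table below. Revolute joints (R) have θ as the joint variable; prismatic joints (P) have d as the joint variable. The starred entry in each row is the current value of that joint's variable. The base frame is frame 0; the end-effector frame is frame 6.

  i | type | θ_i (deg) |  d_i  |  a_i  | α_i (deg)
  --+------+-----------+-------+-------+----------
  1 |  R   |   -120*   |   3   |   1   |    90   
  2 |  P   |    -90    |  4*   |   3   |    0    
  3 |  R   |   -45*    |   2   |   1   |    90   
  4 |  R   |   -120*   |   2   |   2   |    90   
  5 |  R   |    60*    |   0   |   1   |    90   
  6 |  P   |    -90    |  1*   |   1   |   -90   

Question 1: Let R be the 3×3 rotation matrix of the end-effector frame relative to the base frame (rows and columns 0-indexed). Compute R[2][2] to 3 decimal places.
End-effector z-axis (col 2 of R) = (0.5928,0.1607,0.7891)
R[2][2] = 0.7891

0.789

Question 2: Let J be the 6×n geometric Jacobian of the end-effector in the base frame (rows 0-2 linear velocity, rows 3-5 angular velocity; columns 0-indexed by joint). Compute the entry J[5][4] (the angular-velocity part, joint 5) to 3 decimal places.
axis z_4 = (-0.7392,-0.2803,0.6124); lever o_n−o_4 = (1.6516,-0.5053,0.1294)
cross product → J_v[:, 4] = (0.2731,1.1071,0.8365)
J_ω[:, 4] = z_4
entry J[5][4] = 0.6124

0.612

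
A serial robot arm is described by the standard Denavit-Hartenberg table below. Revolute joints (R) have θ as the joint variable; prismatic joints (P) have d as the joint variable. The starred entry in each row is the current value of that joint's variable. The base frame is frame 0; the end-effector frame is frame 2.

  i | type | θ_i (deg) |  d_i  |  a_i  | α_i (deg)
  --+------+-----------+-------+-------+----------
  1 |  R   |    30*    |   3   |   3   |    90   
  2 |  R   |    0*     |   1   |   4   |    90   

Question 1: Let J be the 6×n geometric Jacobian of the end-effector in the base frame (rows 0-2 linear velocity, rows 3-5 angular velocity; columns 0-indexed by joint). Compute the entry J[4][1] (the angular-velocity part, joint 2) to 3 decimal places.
-0.866

axis z_1 = (0.5000,-0.8660,0.0000); lever o_n−o_1 = (3.9641,1.1340,0.0000)
cross product → J_v[:, 1] = (-0.0000,0.0000,4.0000)
J_ω[:, 1] = z_1
entry J[4][1] = -0.8660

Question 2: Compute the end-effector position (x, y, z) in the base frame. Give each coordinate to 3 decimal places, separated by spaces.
after link 1: o_1 = (2.5981, 1.5000, 3.0000)
after link 2: o_2 = (6.5622, 2.6340, 3.0000)

6.562 2.634 3.000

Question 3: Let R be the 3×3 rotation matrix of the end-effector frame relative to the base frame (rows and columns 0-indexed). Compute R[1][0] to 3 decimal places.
0.500

End-effector x-axis (col 0 of R) = (0.8660,0.5000,0.0000)
R[1][0] = 0.5000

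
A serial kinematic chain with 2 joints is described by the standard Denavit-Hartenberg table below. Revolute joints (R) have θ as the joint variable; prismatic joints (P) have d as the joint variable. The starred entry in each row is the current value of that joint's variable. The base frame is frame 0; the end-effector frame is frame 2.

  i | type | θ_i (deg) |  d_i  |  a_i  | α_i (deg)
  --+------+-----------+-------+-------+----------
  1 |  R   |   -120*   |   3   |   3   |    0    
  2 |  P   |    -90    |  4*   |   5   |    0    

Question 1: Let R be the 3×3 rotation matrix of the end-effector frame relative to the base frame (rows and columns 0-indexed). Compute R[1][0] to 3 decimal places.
0.500

End-effector x-axis (col 0 of R) = (-0.8660,0.5000,0.0000)
R[1][0] = 0.5000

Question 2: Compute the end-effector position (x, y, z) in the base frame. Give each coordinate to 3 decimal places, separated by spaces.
after link 1: o_1 = (-1.5000, -2.5981, 3.0000)
after link 2: o_2 = (-5.8301, -0.0981, 7.0000)

-5.830 -0.098 7.000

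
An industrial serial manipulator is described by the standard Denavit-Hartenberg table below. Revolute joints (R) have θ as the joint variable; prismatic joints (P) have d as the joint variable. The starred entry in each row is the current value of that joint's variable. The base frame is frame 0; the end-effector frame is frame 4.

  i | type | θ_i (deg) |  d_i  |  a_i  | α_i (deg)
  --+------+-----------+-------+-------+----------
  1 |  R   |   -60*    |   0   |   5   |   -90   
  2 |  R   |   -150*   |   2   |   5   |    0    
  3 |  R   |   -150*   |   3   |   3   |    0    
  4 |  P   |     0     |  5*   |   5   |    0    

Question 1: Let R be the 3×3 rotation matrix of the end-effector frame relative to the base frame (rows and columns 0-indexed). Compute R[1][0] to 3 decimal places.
End-effector x-axis (col 0 of R) = (0.2500,-0.4330,-0.8660)
R[1][0] = -0.4330

-0.433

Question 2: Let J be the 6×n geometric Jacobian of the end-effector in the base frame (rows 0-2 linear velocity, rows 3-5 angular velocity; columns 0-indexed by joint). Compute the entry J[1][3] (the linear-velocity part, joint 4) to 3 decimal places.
0.500

prismatic axis z_3 = (0.8660,0.5000,0.0000)
J_v[:, 3] = z_3; J_ω[:, 3] = (0,0,0)
entry J[1][3] = 0.5000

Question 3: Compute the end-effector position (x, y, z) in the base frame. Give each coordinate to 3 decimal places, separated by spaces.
10.995 0.956 -4.428

after link 1: o_1 = (2.5000, -4.3301, 0.0000)
after link 2: o_2 = (2.0670, 0.4199, 2.5000)
after link 3: o_3 = (5.4151, 0.6208, -0.0981)
after link 4: o_4 = (10.9952, 0.9558, -4.4282)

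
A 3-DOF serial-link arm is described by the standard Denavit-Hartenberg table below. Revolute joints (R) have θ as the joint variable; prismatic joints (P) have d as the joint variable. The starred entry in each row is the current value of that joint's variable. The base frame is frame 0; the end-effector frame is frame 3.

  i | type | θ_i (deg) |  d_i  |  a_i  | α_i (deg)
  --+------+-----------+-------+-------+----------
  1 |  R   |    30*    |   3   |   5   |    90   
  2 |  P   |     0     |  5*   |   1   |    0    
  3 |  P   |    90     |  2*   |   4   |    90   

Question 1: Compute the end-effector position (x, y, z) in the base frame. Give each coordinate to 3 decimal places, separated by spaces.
8.696 -3.062 7.000

after link 1: o_1 = (4.3301, 2.5000, 3.0000)
after link 2: o_2 = (7.6962, -1.3301, 3.0000)
after link 3: o_3 = (8.6962, -3.0622, 7.0000)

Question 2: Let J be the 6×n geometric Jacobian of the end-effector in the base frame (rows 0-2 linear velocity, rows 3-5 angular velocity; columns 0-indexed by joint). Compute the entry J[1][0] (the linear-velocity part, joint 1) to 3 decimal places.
axis z_0 = ẑ; lever o_n−o_0 = (8.6962,-3.0622,7.0000)
cross product → J_v[:, 0] = (3.0622,8.6962,-0.0000)
J_ω[:, 0] = z_0
entry J[1][0] = 8.6962

8.696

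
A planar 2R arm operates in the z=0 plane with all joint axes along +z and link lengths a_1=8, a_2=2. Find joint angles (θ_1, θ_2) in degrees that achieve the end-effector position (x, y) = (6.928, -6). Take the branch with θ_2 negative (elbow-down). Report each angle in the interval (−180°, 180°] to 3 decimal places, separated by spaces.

cos θ_2 = (83.9972−8²−2²)/(2·8·2) = 0.4999; θ_2 = -60.0058° (elbow-down)
β = atan2(-6.0000,6.9280) = -40.8942°; ψ = atan2(-1.7322,8.9998) = -10.8942°
θ_1 = β − ψ = -30.0000°

-30.000 -60.006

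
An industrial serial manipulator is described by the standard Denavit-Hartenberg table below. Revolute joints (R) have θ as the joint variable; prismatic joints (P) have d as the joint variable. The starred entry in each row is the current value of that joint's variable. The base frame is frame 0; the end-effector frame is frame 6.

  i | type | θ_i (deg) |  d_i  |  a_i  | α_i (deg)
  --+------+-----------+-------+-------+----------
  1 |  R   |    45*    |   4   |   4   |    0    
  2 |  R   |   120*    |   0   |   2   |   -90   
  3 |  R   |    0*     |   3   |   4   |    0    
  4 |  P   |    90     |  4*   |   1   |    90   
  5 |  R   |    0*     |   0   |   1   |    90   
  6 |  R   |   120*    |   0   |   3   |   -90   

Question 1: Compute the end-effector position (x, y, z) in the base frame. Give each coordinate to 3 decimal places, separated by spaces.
-7.288 -1.708 3.500

after link 1: o_1 = (2.8284, 2.8284, 4.0000)
after link 2: o_2 = (0.8966, 3.3461, 4.0000)
after link 3: o_3 = (-3.7436, 1.4836, 4.0000)
after link 4: o_4 = (-4.7789, -2.3801, 3.0000)
after link 5: o_5 = (-4.7789, -2.3801, 2.0000)
after link 6: o_6 = (-7.2884, -1.7077, 3.5000)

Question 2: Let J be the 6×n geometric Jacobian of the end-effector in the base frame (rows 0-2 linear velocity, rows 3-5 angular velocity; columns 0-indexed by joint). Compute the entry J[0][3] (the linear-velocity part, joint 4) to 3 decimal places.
prismatic axis z_3 = (-0.2588,-0.9659,0.0000)
J_v[:, 3] = z_3; J_ω[:, 3] = (0,0,0)
entry J[0][3] = -0.2588

-0.259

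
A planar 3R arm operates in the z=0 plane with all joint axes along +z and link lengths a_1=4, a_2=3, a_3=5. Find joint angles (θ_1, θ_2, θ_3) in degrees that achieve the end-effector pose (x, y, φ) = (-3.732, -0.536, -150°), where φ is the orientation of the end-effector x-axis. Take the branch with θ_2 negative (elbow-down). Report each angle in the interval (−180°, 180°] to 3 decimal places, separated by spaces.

wrist centre = target − a_3·(cos φ, sin φ) = (0.5981, 1.9640)
cos θ_2 = (4.2151−4²−3²)/(2·4·3) = -0.8660; θ_2 = -150.0016° (elbow-down)
β = atan2(1.9640,0.5981) = 73.0621°; ψ = atan2(-1.4999,1.4019) = -46.9352°
θ_1 = β − ψ = 119.9973°
θ_3 = φ − θ_1 − θ_2 = -119.9957° (wrapped to (-180°,180°])

119.997 -150.002 -119.996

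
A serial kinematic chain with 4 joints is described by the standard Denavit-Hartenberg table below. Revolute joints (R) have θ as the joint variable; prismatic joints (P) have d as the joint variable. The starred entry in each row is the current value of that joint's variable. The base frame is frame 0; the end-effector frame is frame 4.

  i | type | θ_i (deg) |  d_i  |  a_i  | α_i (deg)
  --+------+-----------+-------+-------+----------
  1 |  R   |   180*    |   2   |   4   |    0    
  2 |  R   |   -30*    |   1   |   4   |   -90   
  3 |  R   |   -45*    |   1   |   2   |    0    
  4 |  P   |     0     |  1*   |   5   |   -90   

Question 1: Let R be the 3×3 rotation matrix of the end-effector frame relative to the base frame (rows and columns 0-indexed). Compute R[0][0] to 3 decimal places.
-0.612

End-effector x-axis (col 0 of R) = (-0.6124,0.3536,0.7071)
R[0][0] = -0.6124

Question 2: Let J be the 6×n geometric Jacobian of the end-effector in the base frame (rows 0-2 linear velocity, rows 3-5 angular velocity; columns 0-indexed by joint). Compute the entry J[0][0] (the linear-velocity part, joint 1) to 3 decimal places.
axis z_0 = ẑ; lever o_n−o_0 = (-12.7507,2.7428,7.9497)
cross product → J_v[:, 0] = (-2.7428,-12.7507,0.0000)
J_ω[:, 0] = z_0
entry J[0][0] = -2.7428

-2.743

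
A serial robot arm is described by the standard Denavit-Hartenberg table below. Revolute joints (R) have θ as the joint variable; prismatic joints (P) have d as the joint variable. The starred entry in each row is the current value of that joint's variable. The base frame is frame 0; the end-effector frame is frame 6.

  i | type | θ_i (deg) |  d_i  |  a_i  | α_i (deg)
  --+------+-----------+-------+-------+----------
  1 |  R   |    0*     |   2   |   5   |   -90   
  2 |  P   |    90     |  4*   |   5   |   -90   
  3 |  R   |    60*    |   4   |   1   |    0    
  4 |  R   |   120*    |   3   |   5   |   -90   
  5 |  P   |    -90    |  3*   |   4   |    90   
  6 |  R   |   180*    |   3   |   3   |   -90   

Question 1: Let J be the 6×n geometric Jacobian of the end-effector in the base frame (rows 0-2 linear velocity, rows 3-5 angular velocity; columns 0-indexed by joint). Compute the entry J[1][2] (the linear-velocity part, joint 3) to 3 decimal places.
axis z_2 = (-1.0000,0.0000,-0.0000); lever o_n−o_2 = (-8.0000,2.1340,1.5000)
cross product → J_v[:, 2] = (0.0000,1.5000,-2.1340)
J_ω[:, 2] = z_2
entry J[1][2] = 1.5000

1.500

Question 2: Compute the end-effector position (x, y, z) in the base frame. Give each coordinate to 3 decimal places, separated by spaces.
-3.000 6.134 -1.500

after link 1: o_1 = (5.0000, 0.0000, 2.0000)
after link 2: o_2 = (5.0000, 4.0000, -3.0000)
after link 3: o_3 = (1.0000, 3.1340, -3.5000)
after link 4: o_4 = (-2.0000, 3.1340, 1.5000)
after link 5: o_5 = (-6.0000, 6.1340, 1.5000)
after link 6: o_6 = (-3.0000, 6.1340, -1.5000)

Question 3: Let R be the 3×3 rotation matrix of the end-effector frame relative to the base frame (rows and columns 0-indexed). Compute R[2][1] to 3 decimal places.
1.000

End-effector y-axis (col 1 of R) = (-0.0000,-0.0000,1.0000)
R[2][1] = 1.0000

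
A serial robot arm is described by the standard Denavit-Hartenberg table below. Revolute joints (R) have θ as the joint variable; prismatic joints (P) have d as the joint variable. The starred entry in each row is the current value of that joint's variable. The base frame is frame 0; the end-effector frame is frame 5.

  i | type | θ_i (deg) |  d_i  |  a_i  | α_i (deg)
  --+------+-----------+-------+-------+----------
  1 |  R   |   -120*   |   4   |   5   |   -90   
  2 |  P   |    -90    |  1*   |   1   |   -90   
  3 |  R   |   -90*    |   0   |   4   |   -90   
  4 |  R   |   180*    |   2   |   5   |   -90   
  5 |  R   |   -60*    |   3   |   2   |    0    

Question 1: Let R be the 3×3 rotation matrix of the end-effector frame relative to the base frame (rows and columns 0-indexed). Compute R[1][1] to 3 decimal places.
End-effector y-axis (col 1 of R) = (-0.7500,0.4330,-0.5000)
R[1][1] = 0.4330

0.433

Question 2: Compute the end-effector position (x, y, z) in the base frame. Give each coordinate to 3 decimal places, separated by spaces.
-4.866 -6.428 8.732

after link 1: o_1 = (-2.5000, -4.3301, 4.0000)
after link 2: o_2 = (-1.6340, -4.8301, 5.0000)
after link 3: o_3 = (1.8301, -6.8301, 5.0000)
after link 4: o_4 = (-2.5000, -4.3301, 7.0000)
after link 5: o_5 = (-4.8660, -6.4282, 8.7321)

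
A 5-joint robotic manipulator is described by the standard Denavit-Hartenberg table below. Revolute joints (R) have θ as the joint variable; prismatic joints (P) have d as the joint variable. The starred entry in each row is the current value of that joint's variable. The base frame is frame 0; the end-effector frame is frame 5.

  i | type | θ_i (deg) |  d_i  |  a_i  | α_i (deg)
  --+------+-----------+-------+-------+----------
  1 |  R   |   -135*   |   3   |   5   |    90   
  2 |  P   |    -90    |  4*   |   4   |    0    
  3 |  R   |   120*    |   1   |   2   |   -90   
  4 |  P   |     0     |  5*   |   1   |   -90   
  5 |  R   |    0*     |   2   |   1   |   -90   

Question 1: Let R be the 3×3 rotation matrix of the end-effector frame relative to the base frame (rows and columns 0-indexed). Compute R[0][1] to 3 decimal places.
-0.707

End-effector y-axis (col 1 of R) = (-0.7071,0.7071,-0.0000)
R[0][1] = -0.7071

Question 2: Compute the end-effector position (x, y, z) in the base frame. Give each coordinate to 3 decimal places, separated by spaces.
after link 1: o_1 = (-3.5355, -3.5355, 3.0000)
after link 2: o_2 = (-6.3640, -0.7071, -1.0000)
after link 3: o_3 = (-8.2958, -1.2247, -0.0000)
after link 4: o_4 = (-7.1404, -0.0694, 4.8301)
after link 5: o_5 = (-6.3386, -2.0959, 5.3301)

-6.339 -2.096 5.330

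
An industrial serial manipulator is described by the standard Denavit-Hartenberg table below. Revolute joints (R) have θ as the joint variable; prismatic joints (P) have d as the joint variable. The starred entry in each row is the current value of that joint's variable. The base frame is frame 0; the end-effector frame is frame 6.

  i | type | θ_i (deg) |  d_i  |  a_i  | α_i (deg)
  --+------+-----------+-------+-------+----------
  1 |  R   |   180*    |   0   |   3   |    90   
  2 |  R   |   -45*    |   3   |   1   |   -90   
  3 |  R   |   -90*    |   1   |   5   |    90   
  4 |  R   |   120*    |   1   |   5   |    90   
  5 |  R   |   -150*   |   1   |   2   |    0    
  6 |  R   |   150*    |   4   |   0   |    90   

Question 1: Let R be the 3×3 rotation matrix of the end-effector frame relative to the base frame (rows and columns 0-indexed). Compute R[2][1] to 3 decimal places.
0.354

End-effector y-axis (col 1 of R) = (-0.3536,0.8660,0.3536)
R[2][1] = 0.3536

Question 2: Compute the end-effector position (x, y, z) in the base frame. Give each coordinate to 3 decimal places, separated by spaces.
-8.183 10.696 3.769

after link 1: o_1 = (-3.0000, 0.0000, 0.0000)
after link 2: o_2 = (-3.7071, 3.0000, -0.7071)
after link 3: o_3 = (-4.4142, 8.0000, 0.0000)
after link 4: o_4 = (-6.7690, 5.5000, 3.7690)
after link 5: o_5 = (-6.7690, 7.2321, 2.3548)
after link 6: o_6 = (-8.1832, 10.6962, 3.7690)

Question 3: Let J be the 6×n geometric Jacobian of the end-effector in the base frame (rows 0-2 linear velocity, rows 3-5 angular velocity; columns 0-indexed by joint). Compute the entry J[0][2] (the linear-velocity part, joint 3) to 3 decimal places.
-5.442

axis z_2 = (-0.7071,0.0000,0.7071); lever o_n−o_2 = (-4.4761,7.6962,4.4761)
cross product → J_v[:, 2] = (-5.4420,0.0000,-5.4420)
J_ω[:, 2] = z_2
entry J[0][2] = -5.4420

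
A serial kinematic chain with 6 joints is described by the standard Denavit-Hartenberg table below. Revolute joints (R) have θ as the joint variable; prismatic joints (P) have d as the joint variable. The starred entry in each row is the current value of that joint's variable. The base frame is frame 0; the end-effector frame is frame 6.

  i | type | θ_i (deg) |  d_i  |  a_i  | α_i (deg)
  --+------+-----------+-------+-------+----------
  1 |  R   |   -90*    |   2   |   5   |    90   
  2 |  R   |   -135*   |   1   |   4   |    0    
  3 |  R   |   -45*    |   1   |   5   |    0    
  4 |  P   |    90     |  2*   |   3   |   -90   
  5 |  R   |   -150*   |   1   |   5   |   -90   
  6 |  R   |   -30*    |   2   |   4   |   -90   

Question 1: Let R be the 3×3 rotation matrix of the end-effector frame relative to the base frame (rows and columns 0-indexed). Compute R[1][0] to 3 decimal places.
-0.500

End-effector x-axis (col 0 of R) = (-0.4330,-0.5000,0.7500)
R[1][0] = -0.5000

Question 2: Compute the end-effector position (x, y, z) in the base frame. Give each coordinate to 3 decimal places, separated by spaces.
-9.964 -0.172 2.502

after link 1: o_1 = (0.0000, -5.0000, 2.0000)
after link 2: o_2 = (-1.0000, -2.1716, -0.8284)
after link 3: o_3 = (-2.0000, 2.8284, -0.8284)
after link 4: o_4 = (-4.0000, 2.8284, -3.8284)
after link 5: o_5 = (-6.5000, 1.8284, 0.5017)
after link 6: o_6 = (-9.9641, -0.1716, 2.5017)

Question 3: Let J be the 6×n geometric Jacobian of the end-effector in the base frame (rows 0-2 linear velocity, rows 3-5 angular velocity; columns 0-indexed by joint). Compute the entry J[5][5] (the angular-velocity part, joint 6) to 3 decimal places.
axis z_5 = (-0.8660,-0.0000,-0.5000); lever o_n−o_5 = (-3.4641,-2.0000,2.0000)
cross product → J_v[:, 5] = (-1.0000,3.4641,1.7321)
J_ω[:, 5] = z_5
entry J[5][5] = -0.5000

-0.500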